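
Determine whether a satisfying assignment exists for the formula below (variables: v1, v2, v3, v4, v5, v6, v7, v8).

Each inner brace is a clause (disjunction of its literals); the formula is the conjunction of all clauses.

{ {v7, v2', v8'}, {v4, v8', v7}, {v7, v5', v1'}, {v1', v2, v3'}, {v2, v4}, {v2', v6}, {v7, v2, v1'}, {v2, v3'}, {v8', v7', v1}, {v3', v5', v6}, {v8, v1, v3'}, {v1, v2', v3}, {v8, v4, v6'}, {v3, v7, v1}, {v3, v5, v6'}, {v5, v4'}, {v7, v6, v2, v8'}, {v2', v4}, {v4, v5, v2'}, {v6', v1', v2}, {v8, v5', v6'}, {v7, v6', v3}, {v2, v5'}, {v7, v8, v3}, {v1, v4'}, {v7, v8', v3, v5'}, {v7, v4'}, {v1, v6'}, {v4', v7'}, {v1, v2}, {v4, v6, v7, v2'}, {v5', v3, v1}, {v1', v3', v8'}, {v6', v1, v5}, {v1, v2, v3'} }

No, unsatisfiable

Branch on v2: set v2 = 1.
(v6) alone gives v6 = 1.
(v4) alone gives v4 = 1.
(v5) alone gives v5 = 1.
(v8) alone gives v8 = 1.
(v7) alone gives v7 = 1.
That conflicts with the unit clause (v7').
That branch fails; take v2 = 0 instead.
(v4) alone gives v4 = 1.
(v3') alone gives v3 = 0.
(v5) alone gives v5 = 1.
That conflicts with the unit clause (v5').
Neither v2 = 1 nor v2 = 0 works.
No assignment satisfies every clause.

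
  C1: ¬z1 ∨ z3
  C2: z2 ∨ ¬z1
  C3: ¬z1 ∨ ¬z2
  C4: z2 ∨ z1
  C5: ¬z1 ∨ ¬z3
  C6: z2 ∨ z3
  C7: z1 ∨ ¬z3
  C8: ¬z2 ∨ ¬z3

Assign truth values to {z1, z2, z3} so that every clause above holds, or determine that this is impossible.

z1: False, z2: True, z3: False

Case z1 = False:
From the singleton clause (z2), z2 = True.
From the singleton clause (¬z3), z3 = False.
This assignment satisfies each clause.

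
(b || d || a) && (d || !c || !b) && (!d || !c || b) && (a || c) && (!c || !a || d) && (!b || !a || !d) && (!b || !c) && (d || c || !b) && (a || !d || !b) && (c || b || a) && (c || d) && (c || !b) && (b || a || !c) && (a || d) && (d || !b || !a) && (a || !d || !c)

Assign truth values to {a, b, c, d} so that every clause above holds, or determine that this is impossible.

a=true, b=false, c=false, d=true

Suppose a = true.
Suppose c = false.
The clause (d) is unit, so d = true.
The clause (!b) is unit, so b = false.
Every clause now holds.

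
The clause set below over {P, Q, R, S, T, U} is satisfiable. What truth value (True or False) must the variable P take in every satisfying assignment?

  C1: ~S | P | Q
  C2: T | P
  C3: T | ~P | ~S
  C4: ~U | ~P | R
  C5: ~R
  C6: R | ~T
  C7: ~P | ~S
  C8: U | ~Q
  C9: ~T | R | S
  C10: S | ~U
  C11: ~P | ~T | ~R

Suppose P = 0.
(T) alone gives T = 1.
(~R) alone gives R = 0.
But (R) is also a unit clause — contradiction.
So every satisfying assignment has P = True.

True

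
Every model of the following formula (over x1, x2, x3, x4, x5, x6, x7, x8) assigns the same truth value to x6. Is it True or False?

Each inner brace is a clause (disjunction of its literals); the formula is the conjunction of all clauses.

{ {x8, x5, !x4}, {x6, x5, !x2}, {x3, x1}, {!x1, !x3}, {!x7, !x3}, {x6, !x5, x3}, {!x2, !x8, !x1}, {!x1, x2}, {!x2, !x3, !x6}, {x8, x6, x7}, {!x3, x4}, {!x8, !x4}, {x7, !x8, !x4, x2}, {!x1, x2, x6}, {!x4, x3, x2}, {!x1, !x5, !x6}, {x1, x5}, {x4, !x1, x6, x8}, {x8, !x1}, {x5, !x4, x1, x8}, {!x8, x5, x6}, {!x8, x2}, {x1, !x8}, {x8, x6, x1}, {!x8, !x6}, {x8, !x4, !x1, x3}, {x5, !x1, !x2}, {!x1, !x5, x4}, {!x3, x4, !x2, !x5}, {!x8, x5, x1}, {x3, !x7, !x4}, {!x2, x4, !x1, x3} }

True

Suppose x6 = false.
Case x5 = true:
The clause (x3) is unit, so x3 = true.
The clause (!x1) is unit, so x1 = false.
The clause (!x7) is unit, so x7 = false.
The clause (x8) is unit, so x8 = true.
Now (!x8) is unsatisfied and unit — conflict.
Undo x5 and try x5 = false.
The clause (!x2) is unit, so x2 = false.
The clause (!x1) is unit, so x1 = false.
Now (x1) is unsatisfied and unit — conflict.
Either choice for x5 ends in contradiction.
So every satisfying assignment has x6 = True.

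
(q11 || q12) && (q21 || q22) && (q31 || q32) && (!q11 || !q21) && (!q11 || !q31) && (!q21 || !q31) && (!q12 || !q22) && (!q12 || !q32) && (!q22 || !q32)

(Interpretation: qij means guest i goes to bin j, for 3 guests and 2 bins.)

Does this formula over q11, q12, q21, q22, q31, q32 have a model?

Try q11 = true.
(!q21) alone gives q21 = false.
(q22) alone gives q22 = true.
(!q31) alone gives q31 = false.
(q32) alone gives q32 = true.
That conflicts with the unit clause (!q32).
So q11 must be the other value — set q11 = false.
(q12) alone gives q12 = true.
(!q22) alone gives q22 = false.
(q21) alone gives q21 = true.
(!q31) alone gives q31 = false.
(q32) alone gives q32 = true.
That conflicts with the unit clause (!q32).
Both values of q11 lead to a conflict.
No assignment satisfies every clause.

No, unsatisfiable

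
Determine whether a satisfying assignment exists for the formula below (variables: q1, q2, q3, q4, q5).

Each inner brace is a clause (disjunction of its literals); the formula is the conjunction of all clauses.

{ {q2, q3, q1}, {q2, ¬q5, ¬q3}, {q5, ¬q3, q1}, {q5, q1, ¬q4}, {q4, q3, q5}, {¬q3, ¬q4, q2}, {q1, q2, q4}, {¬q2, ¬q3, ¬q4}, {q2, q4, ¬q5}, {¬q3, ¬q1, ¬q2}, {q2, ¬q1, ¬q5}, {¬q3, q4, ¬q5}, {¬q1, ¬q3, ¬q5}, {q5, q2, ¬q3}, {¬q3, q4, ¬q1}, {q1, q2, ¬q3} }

Try q2 = False.
Try q3 = False.
From the singleton clause (q1), q1 = True.
From the singleton clause (¬q5), q5 = False.
From the singleton clause (q4), q4 = True.
All clauses are satisfied.
A satisfying assignment: q1=True, q2=False, q3=False, q4=True, q5=False.

Yes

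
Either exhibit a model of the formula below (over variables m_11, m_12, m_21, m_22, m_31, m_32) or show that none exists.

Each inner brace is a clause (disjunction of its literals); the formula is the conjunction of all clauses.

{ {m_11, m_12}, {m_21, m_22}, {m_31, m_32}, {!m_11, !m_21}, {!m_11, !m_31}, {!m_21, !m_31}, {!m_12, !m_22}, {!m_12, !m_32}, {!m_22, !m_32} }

Try m_11 = true.
The clause (!m_21) is unit, so m_21 = false.
The clause (m_22) is unit, so m_22 = true.
The clause (!m_31) is unit, so m_31 = false.
The clause (m_32) is unit, so m_32 = true.
But (!m_32) is also a unit clause — contradiction.
That branch fails; take m_11 = false instead.
The clause (m_12) is unit, so m_12 = true.
The clause (!m_22) is unit, so m_22 = false.
The clause (m_21) is unit, so m_21 = true.
The clause (!m_31) is unit, so m_31 = false.
The clause (m_32) is unit, so m_32 = true.
But (!m_32) is also a unit clause — contradiction.
Neither m_11 = true nor m_11 = false works.

UNSATISFIABLE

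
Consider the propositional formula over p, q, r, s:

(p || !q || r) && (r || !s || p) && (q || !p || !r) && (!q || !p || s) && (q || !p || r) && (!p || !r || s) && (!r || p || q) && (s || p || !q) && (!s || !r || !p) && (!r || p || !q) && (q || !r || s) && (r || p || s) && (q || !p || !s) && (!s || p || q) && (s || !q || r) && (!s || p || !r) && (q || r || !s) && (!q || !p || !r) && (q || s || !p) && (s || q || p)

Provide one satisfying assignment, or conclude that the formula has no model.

Branch on p: set p = true.
Branch on q: set q = true.
From the singleton clause (s), s = true.
From the singleton clause (!r), r = false.
Every clause now holds.

p=true, q=true, r=false, s=true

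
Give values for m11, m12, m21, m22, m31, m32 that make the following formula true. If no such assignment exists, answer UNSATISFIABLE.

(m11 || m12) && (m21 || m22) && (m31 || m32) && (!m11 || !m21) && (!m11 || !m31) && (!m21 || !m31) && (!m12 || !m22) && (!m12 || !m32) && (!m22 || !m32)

UNSATISFIABLE

Case m11 = true:
(!m21) alone gives m21 = false.
(m22) alone gives m22 = true.
(!m31) alone gives m31 = false.
(m32) alone gives m32 = true.
That conflicts with the unit clause (!m32).
Backtrack on m11: now try m11 = false.
(m12) alone gives m12 = true.
(!m22) alone gives m22 = false.
(m21) alone gives m21 = true.
(!m31) alone gives m31 = false.
(m32) alone gives m32 = true.
That conflicts with the unit clause (!m32).
Either choice for m11 ends in contradiction.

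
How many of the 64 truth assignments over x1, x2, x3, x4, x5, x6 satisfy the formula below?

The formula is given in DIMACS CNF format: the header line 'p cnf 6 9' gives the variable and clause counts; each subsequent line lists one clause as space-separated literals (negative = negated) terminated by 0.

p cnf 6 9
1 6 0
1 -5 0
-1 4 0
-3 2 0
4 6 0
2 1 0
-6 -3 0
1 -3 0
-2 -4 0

5

There are 2^6 = 64 truth assignments over (x1, x2, x3, x4, x5, x6).
Split on x6. With x6 = True, the clauses containing x6 are satisfied and ¬x6 drops from the rest; 3 of the 2^5 = 32 assignments to the other variables satisfy what remains.
With x6 = False, by the same count on the reduced clause set, 2 assignments work.
Total: 3 + 2 = 5.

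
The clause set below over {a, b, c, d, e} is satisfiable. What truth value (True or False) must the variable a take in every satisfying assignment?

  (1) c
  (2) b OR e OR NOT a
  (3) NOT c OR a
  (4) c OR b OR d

True

Suppose a = false.
From the singleton clause (c), c = true.
Now (NOT c) is unsatisfied and unit — conflict.
So every satisfying assignment has a = True.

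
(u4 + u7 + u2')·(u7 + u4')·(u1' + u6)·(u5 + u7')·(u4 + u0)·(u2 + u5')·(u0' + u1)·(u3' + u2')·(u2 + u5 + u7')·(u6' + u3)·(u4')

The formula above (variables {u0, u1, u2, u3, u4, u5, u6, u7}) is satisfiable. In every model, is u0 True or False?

True

Suppose u0 = 0.
From the singleton clause (u4), u4 = 1.
Now (u4') is unsatisfied and unit — conflict.
So every satisfying assignment has u0 = True.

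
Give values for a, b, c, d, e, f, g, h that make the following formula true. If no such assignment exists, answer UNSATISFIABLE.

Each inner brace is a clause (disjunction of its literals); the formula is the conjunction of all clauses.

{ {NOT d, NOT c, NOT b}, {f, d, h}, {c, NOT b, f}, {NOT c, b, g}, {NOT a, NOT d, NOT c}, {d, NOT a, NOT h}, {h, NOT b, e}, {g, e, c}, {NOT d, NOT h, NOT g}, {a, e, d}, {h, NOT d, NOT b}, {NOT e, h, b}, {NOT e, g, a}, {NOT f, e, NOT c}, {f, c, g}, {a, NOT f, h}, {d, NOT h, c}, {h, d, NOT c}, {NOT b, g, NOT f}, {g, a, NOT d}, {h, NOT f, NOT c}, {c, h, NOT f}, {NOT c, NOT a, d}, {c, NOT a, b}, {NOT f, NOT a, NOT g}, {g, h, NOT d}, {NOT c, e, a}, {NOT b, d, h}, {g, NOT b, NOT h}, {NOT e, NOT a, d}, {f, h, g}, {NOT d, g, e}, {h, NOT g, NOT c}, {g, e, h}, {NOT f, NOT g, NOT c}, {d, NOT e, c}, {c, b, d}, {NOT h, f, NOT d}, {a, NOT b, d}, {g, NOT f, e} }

a: false,  b: false,  c: true,  d: false,  e: true,  f: false,  g: true,  h: true

Suppose d = false.
Suppose f = false.
From the singleton clause (h), h = true.
From the singleton clause (NOT a), a = false.
From the singleton clause (e), e = true.
From the singleton clause (g), g = true.
From the singleton clause (c), c = true.
From the singleton clause (NOT b), b = false.
All clauses are satisfied.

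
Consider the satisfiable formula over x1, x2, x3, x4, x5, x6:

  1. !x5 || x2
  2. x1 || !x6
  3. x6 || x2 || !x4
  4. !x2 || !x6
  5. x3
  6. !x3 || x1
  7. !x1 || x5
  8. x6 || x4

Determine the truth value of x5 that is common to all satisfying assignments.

Suppose x5 = false.
From the singleton clause (x3), x3 = true.
From the singleton clause (x1), x1 = true.
Now (!x1) is unsatisfied and unit — conflict.
So every satisfying assignment has x5 = True.

True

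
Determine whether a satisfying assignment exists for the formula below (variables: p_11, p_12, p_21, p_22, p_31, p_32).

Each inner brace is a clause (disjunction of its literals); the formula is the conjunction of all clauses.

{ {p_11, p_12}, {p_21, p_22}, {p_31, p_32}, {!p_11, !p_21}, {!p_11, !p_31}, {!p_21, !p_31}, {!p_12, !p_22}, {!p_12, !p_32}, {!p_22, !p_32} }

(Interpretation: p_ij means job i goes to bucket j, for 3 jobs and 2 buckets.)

Suppose p_11 = true.
From the singleton clause (!p_21), p_21 = false.
From the singleton clause (p_22), p_22 = true.
From the singleton clause (!p_31), p_31 = false.
From the singleton clause (p_32), p_32 = true.
That conflicts with the unit clause (!p_32).
Backtrack on p_11: now try p_11 = false.
From the singleton clause (p_12), p_12 = true.
From the singleton clause (!p_22), p_22 = false.
From the singleton clause (p_21), p_21 = true.
From the singleton clause (!p_31), p_31 = false.
From the singleton clause (p_32), p_32 = true.
That conflicts with the unit clause (!p_32).
Neither p_11 = true nor p_11 = false works.
No assignment satisfies every clause.

Unsatisfiable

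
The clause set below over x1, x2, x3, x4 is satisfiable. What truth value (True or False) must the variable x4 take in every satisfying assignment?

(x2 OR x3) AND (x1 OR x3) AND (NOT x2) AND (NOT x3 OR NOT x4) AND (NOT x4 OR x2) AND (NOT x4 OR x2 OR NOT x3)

Suppose x4 = true.
The clause (NOT x2) is unit, so x2 = false.
But (x2) is also a unit clause — contradiction.
So every satisfying assignment has x4 = False.

False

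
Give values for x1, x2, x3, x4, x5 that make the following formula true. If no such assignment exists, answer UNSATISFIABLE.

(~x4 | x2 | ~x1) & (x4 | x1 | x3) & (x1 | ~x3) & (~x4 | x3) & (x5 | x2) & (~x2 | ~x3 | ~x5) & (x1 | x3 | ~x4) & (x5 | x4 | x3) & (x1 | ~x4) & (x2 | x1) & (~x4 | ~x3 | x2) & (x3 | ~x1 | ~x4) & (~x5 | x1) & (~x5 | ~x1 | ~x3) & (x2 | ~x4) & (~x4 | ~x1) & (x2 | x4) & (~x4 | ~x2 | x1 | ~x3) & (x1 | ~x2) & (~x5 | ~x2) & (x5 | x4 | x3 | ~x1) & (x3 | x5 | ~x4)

Try x1 = 1.
The clause (~x4) is unit, so x4 = 0.
The clause (x2) is unit, so x2 = 1.
The clause (~x5) is unit, so x5 = 0.
The clause (x3) is unit, so x3 = 1.
Every clause now holds.

x1: 1,  x2: 1,  x3: 1,  x4: 0,  x5: 0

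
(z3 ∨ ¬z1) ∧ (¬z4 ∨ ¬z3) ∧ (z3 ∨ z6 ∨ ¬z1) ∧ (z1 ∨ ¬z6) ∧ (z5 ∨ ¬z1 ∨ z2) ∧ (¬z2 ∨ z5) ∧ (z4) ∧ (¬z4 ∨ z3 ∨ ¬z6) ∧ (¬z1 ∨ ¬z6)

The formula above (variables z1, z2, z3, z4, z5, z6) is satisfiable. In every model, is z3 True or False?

Suppose z3 = True.
From the singleton clause (¬z4), z4 = False.
Now (z4) is unsatisfied and unit — conflict.
So every satisfying assignment has z3 = False.

False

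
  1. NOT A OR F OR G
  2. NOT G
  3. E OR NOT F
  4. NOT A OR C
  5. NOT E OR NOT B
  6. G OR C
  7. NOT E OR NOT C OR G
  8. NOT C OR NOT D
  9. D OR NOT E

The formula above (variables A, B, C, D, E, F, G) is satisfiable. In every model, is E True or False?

Suppose E = true.
Unit clause (NOT G) forces G = false.
Unit clause (NOT B) forces B = false.
Unit clause (C) forces C = true.
That conflicts with the unit clause (NOT C).
So every satisfying assignment has E = False.

False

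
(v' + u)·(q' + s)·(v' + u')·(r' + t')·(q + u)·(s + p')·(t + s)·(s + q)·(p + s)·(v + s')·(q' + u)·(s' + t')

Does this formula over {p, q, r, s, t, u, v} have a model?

Suppose v = 0.
Unit clause (s') forces s = 0.
Unit clause (q') forces q = 0.
That conflicts with the unit clause (q).
Undo v and try v = 1.
Unit clause (u) forces u = 1.
That conflicts with the unit clause (u').
Neither v = 1 nor v = 0 works.
No assignment satisfies every clause.

Unsatisfiable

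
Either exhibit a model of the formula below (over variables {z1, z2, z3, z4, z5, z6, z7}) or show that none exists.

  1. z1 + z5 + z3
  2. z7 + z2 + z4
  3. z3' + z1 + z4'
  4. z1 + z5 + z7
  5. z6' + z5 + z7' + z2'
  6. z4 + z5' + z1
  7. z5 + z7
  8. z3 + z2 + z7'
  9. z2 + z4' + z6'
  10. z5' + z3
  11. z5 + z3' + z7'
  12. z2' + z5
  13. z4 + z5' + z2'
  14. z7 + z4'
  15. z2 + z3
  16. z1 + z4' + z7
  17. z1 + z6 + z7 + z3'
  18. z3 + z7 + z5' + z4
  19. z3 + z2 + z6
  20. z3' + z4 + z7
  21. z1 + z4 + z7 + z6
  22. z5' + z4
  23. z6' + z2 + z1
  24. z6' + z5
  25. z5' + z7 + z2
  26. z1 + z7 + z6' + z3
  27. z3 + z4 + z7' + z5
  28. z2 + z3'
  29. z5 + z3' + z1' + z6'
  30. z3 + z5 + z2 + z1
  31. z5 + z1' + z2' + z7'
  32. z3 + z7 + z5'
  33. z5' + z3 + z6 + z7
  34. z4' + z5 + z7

Case z5 = 1:
Unit clause (z3) forces z3 = 1.
Unit clause (z4) forces z4 = 1.
Unit clause (z1) forces z1 = 1.
Unit clause (z7) forces z7 = 1.
Unit clause (z2) forces z2 = 1.
Every clause is now satisfied; z6 is unconstrained.

z1: 1,  z2: 1,  z3: 1,  z4: 1,  z5: 1,  z6: 0,  z7: 1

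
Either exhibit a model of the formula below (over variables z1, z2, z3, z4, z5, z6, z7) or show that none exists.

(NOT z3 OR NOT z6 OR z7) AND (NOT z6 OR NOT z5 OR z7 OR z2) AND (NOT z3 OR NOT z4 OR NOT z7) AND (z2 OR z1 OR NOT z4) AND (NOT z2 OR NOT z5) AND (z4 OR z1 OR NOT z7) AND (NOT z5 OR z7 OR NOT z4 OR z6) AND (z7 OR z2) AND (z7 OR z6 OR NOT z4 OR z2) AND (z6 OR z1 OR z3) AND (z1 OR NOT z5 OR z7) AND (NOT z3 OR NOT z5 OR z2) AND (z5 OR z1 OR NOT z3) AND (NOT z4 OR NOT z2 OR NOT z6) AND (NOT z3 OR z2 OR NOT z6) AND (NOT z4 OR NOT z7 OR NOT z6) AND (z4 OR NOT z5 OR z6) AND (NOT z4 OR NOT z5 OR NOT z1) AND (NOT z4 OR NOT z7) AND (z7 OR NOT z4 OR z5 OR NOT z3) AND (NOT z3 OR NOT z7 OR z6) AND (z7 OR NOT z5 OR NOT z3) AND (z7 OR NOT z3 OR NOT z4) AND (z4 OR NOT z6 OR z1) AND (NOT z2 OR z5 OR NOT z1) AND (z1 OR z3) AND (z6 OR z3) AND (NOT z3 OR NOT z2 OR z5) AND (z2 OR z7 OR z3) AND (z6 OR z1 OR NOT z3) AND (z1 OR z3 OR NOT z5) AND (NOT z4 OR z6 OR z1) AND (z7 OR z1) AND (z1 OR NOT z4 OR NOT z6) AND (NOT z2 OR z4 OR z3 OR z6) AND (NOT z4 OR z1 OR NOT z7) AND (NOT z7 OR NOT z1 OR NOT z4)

Suppose z2 = false.
(z7) alone gives z7 = true.
(NOT z4) alone gives z4 = false.
(z1) alone gives z1 = true.
Suppose z3 = false.
(z6) alone gives z6 = true.
No clause remains; z5 is free.

z1=true; z2=false; z3=false; z4=false; z5=false; z6=true; z7=true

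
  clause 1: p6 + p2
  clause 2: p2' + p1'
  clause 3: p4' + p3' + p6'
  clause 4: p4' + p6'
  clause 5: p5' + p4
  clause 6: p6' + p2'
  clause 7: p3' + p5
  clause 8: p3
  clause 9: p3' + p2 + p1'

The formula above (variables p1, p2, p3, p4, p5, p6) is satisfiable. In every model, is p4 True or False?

Suppose p4 = 0.
(p5') alone gives p5 = 0.
(p3') alone gives p3 = 0.
That conflicts with the unit clause (p3).
So every satisfying assignment has p4 = True.

True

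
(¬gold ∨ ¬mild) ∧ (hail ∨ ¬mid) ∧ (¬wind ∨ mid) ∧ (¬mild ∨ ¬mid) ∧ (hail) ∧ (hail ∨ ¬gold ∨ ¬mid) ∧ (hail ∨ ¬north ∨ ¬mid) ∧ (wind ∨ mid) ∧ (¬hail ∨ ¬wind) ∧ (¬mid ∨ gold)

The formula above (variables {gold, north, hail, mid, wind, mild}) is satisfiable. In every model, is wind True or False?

False

Suppose wind = True.
The clause (mid) is unit, so mid = True.
The clause (hail) is unit, so hail = True.
Now (¬hail) is unsatisfied and unit — conflict.
So every satisfying assignment has wind = False.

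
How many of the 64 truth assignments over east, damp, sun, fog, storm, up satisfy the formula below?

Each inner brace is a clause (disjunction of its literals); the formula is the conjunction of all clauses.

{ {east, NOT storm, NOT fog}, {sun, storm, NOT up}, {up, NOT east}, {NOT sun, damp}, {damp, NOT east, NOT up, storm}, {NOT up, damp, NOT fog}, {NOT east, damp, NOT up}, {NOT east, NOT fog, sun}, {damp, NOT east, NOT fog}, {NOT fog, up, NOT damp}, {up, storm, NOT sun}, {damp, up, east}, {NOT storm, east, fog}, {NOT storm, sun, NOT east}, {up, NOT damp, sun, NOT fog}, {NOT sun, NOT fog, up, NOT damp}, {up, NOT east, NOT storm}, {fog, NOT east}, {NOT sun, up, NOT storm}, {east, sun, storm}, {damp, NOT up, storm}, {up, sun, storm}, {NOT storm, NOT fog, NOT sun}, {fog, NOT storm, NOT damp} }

There are 2^6 = 64 truth assignments over (east, damp, sun, fog, storm, up).
Split on storm. With storm = true, the clauses containing storm are satisfied and NOT storm drops from the rest; 0 of the 2^5 = 32 assignments to the other variables satisfy what remains.
With storm = false, by the same count on the reduced clause set, 3 assignments work.
(One model: east=F, damp=T, sun=T, fog=F, storm=F, up=T.)
Total: 0 + 3 = 3.

3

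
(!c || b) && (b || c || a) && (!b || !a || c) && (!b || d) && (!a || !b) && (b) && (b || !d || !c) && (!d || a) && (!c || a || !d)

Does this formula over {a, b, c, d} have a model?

Unit clause (b) forces b = true.
Unit clause (d) forces d = true.
Unit clause (!a) forces a = false.
But (a) is also a unit clause — contradiction.
No assignment satisfies every clause.

No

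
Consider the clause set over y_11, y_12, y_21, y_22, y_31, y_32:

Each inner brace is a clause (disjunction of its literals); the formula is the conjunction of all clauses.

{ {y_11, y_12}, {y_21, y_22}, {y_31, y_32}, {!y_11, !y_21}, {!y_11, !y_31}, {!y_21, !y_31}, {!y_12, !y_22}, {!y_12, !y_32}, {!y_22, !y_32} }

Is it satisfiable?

Unsatisfiable

Case y_11 = true:
From the singleton clause (!y_21), y_21 = false.
From the singleton clause (y_22), y_22 = true.
From the singleton clause (!y_31), y_31 = false.
From the singleton clause (y_32), y_32 = true.
But (!y_32) is also a unit clause — contradiction.
So y_11 must be the other value — set y_11 = false.
From the singleton clause (y_12), y_12 = true.
From the singleton clause (!y_22), y_22 = false.
From the singleton clause (y_21), y_21 = true.
From the singleton clause (!y_31), y_31 = false.
From the singleton clause (y_32), y_32 = true.
But (!y_32) is also a unit clause — contradiction.
Neither y_11 = true nor y_11 = false works.
No assignment satisfies every clause.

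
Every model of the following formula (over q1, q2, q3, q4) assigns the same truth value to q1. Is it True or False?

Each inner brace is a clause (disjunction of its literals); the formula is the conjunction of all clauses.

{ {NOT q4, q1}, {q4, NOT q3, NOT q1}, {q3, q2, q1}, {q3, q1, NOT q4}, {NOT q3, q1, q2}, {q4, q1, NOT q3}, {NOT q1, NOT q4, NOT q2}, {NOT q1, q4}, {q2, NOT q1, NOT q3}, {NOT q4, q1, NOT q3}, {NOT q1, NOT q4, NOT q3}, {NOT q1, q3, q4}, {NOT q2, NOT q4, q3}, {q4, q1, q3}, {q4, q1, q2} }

Suppose q1 = false.
(NOT q4) alone gives q4 = false.
(NOT q3) alone gives q3 = false.
But (q3) is also a unit clause — contradiction.
So every satisfying assignment has q1 = True.

True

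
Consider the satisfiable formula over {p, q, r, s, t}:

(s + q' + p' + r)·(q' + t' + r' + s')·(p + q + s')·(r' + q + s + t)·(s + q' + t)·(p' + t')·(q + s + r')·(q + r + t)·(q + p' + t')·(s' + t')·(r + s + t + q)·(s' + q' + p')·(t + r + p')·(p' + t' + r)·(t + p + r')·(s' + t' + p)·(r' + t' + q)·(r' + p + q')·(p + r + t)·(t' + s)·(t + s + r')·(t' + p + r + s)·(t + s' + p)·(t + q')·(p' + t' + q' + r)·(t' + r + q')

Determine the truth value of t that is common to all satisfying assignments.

Suppose t = 1.
(p') alone gives p = 0.
(s') alone gives s = 0.
But (s) is also a unit clause — contradiction.
So every satisfying assignment has t = False.

False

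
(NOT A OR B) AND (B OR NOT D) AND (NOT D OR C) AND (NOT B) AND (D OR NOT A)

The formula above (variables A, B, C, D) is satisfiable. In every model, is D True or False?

Suppose D = true.
Unit clause (B) forces B = true.
That conflicts with the unit clause (NOT B).
So every satisfying assignment has D = False.

False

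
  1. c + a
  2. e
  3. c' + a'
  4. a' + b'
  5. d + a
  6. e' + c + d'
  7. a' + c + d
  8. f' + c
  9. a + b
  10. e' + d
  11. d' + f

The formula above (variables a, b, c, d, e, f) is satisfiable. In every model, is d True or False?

Suppose d = 0.
From the singleton clause (e), e = 1.
But (e') is also a unit clause — contradiction.
So every satisfying assignment has d = True.

True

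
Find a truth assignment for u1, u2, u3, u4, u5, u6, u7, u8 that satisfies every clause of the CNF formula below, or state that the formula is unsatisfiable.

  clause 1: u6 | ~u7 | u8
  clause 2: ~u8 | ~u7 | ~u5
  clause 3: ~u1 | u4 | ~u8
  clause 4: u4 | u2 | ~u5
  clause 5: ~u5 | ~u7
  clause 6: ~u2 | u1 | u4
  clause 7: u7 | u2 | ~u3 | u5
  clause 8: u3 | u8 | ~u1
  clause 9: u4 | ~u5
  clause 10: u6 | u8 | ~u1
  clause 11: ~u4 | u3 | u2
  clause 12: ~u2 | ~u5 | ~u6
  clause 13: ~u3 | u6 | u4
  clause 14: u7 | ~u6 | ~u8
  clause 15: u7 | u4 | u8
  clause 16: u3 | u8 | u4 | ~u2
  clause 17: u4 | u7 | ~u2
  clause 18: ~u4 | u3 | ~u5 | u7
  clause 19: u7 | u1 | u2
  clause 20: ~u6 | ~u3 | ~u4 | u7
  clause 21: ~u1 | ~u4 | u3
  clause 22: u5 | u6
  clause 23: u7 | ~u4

u1=1,  u2=0,  u3=1,  u4=1,  u5=0,  u6=1,  u7=1,  u8=1

Suppose u5 = 0.
From the singleton clause (u6), u6 = 1.
Suppose u7 = 1.
Suppose u1 = 1.
Suppose u4 = 1.
From the singleton clause (u3), u3 = 1.
Every clause is now satisfied; u2, u8 are unconstrained.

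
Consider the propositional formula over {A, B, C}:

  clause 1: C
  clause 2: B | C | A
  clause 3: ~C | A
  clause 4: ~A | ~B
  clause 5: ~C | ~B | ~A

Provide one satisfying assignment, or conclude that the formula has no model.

A ↦ 1, B ↦ 0, C ↦ 1

(C) alone gives C = 1.
(A) alone gives A = 1.
(~B) alone gives B = 0.
All clauses are satisfied.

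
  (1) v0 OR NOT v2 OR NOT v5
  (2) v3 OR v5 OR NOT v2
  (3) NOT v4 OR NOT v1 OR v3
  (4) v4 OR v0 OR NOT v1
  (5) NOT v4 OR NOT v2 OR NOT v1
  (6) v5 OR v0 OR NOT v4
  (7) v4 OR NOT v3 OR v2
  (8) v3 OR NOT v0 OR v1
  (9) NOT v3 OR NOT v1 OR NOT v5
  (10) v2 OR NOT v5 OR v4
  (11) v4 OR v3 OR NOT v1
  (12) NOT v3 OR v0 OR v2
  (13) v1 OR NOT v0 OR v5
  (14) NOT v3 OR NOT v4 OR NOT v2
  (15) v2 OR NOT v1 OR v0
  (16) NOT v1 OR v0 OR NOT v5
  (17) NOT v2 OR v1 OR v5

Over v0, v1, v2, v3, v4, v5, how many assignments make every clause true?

There are 2^6 = 64 truth assignments over (v0, v1, v2, v3, v4, v5).
Split on v4. With v4 = true, the clauses containing v4 are satisfied and NOT v4 drops from the rest; 3 of the 2^5 = 32 assignments to the other variables satisfy what remains.
With v4 = false, by the same count on the reduced clause set, 3 assignments work.
(One model: v0=F, v1=F, v2=F, v3=F, v4=F, v5=F.)
Total: 3 + 3 = 6.

6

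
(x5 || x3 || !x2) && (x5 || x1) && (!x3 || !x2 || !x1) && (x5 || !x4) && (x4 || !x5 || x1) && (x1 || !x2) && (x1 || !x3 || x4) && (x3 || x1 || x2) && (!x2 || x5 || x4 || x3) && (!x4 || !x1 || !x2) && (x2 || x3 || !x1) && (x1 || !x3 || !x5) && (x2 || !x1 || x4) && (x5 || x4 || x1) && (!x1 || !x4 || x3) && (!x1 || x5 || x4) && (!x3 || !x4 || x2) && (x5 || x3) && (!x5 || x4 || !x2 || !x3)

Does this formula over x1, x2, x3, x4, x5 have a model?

Suppose x5 = true.
Suppose x4 = false.
Unit clause (x1) forces x1 = true.
Unit clause (x2) forces x2 = true.
Unit clause (!x3) forces x3 = false.
Every clause now holds.
A satisfying assignment: x1: true,  x2: true,  x3: false,  x4: false,  x5: true.

Yes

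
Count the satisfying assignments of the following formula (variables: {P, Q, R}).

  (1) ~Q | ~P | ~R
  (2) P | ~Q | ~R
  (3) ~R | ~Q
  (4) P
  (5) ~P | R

There are 2^3 = 8 truth assignments over (P, Q, R).
Split on Q. With Q = 1, the clauses containing Q are satisfied and ~Q drops from the rest; 0 of the 2^2 = 4 assignments to the other variables satisfy what remains.
With Q = 0, by the same count on the reduced clause set, 1 assignment works.
(One model: P=T, Q=F, R=T.)
Total: 0 + 1 = 1.

1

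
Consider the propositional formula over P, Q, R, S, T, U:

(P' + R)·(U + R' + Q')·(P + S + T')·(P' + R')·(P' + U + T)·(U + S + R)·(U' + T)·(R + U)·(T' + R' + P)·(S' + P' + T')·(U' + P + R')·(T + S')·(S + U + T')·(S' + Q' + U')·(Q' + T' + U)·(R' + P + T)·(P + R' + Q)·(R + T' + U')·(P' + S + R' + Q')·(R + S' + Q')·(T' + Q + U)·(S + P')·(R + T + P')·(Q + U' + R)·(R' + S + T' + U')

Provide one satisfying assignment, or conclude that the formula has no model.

Try P = 0.
Try S = 1.
From the singleton clause (T), T = 1.
From the singleton clause (R'), R = 0.
From the singleton clause (U), U = 1.
Now (U') is unsatisfied and unit — conflict.
That branch fails; take S = 0 instead.
From the singleton clause (T'), T = 0.
From the singleton clause (U'), U = 0.
From the singleton clause (R), R = 1.
Now (R') is unsatisfied and unit — conflict.
Neither S = 1 nor S = 0 works.
That branch fails; take P = 1 instead.
From the singleton clause (R), R = 1.
Now (R') is unsatisfied and unit — conflict.
Neither P = 1 nor P = 0 works.

UNSATISFIABLE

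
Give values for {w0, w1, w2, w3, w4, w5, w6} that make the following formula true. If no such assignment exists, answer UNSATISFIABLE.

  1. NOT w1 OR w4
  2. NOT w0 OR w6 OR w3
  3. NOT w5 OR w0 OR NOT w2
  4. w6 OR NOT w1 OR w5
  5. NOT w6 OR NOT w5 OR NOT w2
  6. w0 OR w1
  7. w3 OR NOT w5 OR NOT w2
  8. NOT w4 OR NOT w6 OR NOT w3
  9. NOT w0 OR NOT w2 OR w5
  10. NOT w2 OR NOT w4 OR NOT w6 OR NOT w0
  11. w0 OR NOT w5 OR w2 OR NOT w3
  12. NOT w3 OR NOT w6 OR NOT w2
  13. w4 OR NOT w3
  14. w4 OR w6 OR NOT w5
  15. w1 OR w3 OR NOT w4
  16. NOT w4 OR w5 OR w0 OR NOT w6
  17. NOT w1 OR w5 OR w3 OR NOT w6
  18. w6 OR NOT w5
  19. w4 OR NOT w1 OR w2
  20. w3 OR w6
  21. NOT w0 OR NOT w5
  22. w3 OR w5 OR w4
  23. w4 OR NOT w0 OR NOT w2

w0 ↦ false; w1 ↦ true; w2 ↦ false; w3 ↦ false; w4 ↦ true; w5 ↦ true; w6 ↦ true

Suppose w1 = true.
From the singleton clause (w4), w4 = true.
Suppose w6 = true.
From the singleton clause (NOT w3), w3 = false.
From the singleton clause (w5), w5 = true.
From the singleton clause (NOT w2), w2 = false.
From the singleton clause (NOT w0), w0 = false.
Every clause now holds.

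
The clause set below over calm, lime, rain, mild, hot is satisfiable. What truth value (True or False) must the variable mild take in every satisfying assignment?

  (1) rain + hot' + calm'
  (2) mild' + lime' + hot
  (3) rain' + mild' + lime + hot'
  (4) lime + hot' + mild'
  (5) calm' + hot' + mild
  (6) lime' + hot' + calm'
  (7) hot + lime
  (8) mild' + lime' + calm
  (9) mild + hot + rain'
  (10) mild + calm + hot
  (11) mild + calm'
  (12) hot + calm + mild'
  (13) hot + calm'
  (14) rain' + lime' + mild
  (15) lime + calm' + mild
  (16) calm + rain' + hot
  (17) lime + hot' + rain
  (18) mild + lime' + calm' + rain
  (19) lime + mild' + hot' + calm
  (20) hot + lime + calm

False

Suppose mild = 1.
Suppose lime = 0.
Unit clause (hot') forces hot = 0.
That conflicts with the unit clause (hot).
Backtrack on lime: now try lime = 1.
Unit clause (hot) forces hot = 1.
Unit clause (calm') forces calm = 0.
That conflicts with the unit clause (calm).
Both values of lime lead to a conflict.
So every satisfying assignment has mild = False.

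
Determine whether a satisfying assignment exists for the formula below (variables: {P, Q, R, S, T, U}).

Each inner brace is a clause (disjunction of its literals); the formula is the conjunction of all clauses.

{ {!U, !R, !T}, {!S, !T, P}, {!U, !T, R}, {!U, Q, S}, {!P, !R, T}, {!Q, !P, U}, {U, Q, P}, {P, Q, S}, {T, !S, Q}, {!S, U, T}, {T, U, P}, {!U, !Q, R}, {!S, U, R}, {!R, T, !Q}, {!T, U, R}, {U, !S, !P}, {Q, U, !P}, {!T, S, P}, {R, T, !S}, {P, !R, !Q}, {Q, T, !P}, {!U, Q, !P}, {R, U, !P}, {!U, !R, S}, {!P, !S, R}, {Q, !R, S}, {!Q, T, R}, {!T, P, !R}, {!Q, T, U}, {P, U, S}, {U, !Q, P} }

No, unsatisfiable

Branch on U: set U = false.
Branch on Q: set Q = false.
(P) alone gives P = true.
That conflicts with the unit clause (!P).
Backtrack on Q: now try Q = true.
(!P) alone gives P = false.
That conflicts with the unit clause (P).
Either choice for Q ends in contradiction.
Backtrack on U: now try U = true.
Branch on R: set R = false.
(!T) alone gives T = false.
(!Q) alone gives Q = false.
(S) alone gives S = true.
That conflicts with the unit clause (!S).
Backtrack on R: now try R = true.
(!T) alone gives T = false.
(!P) alone gives P = false.
(!Q) alone gives Q = false.
(S) alone gives S = true.
That conflicts with the unit clause (!S).
Either choice for R ends in contradiction.
Either choice for U ends in contradiction.
No assignment satisfies every clause.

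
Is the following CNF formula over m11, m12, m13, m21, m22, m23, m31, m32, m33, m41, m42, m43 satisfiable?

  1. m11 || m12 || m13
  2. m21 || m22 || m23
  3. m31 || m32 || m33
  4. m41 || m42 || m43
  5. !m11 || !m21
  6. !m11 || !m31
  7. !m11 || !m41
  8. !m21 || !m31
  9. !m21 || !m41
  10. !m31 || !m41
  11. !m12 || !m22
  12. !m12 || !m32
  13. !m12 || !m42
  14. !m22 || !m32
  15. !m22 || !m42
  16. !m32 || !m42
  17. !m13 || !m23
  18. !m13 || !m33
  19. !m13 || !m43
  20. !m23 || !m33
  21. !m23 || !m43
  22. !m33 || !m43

Case m11 = false:
Case m12 = true:
(!m22) alone gives m22 = false.
(!m32) alone gives m32 = false.
(!m42) alone gives m42 = false.
Case m21 = true:
(!m31) alone gives m31 = false.
(m33) alone gives m33 = true.
(!m41) alone gives m41 = false.
(m43) alone gives m43 = true.
That conflicts with the unit clause (!m43).
So m21 must be the other value — set m21 = false.
(m23) alone gives m23 = true.
(!m13) alone gives m13 = false.
(!m33) alone gives m33 = false.
(m31) alone gives m31 = true.
(!m41) alone gives m41 = false.
(m43) alone gives m43 = true.
That conflicts with the unit clause (!m43).
Neither m21 = true nor m21 = false works.
So m12 must be the other value — set m12 = false.
(m13) alone gives m13 = true.
(!m23) alone gives m23 = false.
(!m33) alone gives m33 = false.
(!m43) alone gives m43 = false.
Case m21 = true:
(!m31) alone gives m31 = false.
(m32) alone gives m32 = true.
(!m41) alone gives m41 = false.
(m42) alone gives m42 = true.
That conflicts with the unit clause (!m42).
So m21 must be the other value — set m21 = false.
(m22) alone gives m22 = true.
(!m32) alone gives m32 = false.
(m31) alone gives m31 = true.
(!m41) alone gives m41 = false.
(m42) alone gives m42 = true.
That conflicts with the unit clause (!m42).
Neither m21 = true nor m21 = false works.
Neither m12 = true nor m12 = false works.
So m11 must be the other value — set m11 = true.
(!m21) alone gives m21 = false.
(!m31) alone gives m31 = false.
(!m41) alone gives m41 = false.
Case m22 = true:
(!m12) alone gives m12 = false.
(!m32) alone gives m32 = false.
(m33) alone gives m33 = true.
(!m42) alone gives m42 = false.
(m43) alone gives m43 = true.
That conflicts with the unit clause (!m43).
So m22 must be the other value — set m22 = false.
(m23) alone gives m23 = true.
(!m13) alone gives m13 = false.
(!m33) alone gives m33 = false.
(m32) alone gives m32 = true.
(!m12) alone gives m12 = false.
(!m42) alone gives m42 = false.
(m43) alone gives m43 = true.
That conflicts with the unit clause (!m43).
Neither m22 = true nor m22 = false works.
Neither m11 = true nor m11 = false works.
No assignment satisfies every clause.

Unsatisfiable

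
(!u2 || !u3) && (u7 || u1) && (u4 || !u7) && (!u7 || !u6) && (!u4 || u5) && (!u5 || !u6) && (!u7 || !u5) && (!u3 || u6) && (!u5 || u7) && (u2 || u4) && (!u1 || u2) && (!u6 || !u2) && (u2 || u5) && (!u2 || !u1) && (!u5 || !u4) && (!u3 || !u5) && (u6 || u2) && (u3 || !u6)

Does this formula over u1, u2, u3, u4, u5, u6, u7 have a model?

Unsatisfiable

Try u2 = false.
Unit clause (u4) forces u4 = true.
Unit clause (u5) forces u5 = true.
That conflicts with the unit clause (!u5).
So u2 must be the other value — set u2 = true.
Unit clause (!u3) forces u3 = false.
Unit clause (!u6) forces u6 = false.
Unit clause (!u1) forces u1 = false.
Unit clause (u7) forces u7 = true.
Unit clause (u4) forces u4 = true.
Unit clause (u5) forces u5 = true.
That conflicts with the unit clause (!u5).
Neither u2 = true nor u2 = false works.
No assignment satisfies every clause.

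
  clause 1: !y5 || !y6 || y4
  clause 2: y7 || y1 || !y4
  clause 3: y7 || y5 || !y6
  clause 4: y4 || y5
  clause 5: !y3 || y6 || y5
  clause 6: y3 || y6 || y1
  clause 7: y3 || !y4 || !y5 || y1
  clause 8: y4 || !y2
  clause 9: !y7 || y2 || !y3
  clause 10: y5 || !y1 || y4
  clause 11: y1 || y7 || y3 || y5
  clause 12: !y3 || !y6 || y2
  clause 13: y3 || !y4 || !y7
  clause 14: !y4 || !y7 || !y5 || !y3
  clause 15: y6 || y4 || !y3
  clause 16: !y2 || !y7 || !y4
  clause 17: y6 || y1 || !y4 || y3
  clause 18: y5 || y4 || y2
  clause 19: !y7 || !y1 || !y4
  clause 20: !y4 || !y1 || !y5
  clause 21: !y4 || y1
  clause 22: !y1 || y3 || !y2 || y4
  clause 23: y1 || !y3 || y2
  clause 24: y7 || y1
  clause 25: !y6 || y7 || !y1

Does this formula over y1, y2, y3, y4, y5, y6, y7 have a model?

Case y4 = true:
From the singleton clause (y1), y1 = true.
From the singleton clause (!y7), y7 = false.
From the singleton clause (!y5), y5 = false.
From the singleton clause (!y6), y6 = false.
From the singleton clause (!y3), y3 = false.
No clause remains; y2 is free.
A satisfying assignment: y1: true,  y2: true,  y3: false,  y4: true,  y5: false,  y6: false,  y7: false.

Satisfiable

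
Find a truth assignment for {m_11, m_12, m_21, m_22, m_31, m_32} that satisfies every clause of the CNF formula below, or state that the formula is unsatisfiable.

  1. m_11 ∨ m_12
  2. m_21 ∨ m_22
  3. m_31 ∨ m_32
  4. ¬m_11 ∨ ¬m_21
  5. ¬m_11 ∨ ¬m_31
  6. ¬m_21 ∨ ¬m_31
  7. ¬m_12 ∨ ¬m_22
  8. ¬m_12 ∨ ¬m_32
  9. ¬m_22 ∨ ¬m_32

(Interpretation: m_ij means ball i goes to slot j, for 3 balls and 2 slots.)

Case m_11 = True:
(¬m_21) alone gives m_21 = False.
(m_22) alone gives m_22 = True.
(¬m_31) alone gives m_31 = False.
(m_32) alone gives m_32 = True.
But (¬m_32) is also a unit clause — contradiction.
Backtrack on m_11: now try m_11 = False.
(m_12) alone gives m_12 = True.
(¬m_22) alone gives m_22 = False.
(m_21) alone gives m_21 = True.
(¬m_31) alone gives m_31 = False.
(m_32) alone gives m_32 = True.
But (¬m_32) is also a unit clause — contradiction.
Both values of m_11 lead to a conflict.

UNSATISFIABLE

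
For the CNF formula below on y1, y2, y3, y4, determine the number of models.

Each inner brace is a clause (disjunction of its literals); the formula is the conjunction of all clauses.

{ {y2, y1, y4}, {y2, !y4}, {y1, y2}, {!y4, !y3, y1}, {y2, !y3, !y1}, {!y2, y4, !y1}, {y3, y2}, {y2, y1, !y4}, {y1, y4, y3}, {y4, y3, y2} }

4

There are 2^4 = 16 truth assignments over (y1, y2, y3, y4).
Check each against the 10 clauses (columns in the order y1, y2, y3, y4):
  F F F F  ✗ fails (y2 || y1 || y4)
  F F F T  ✗ fails (y2 || !y4)
  F F T F  ✗ fails (y2 || y1 || y4)
  F F T T  ✗ fails (y2 || !y4)
  F T F F  ✗ fails (y1 || y4 || y3)
  F T F T  ✓ satisfies all
  F T T F  ✓ satisfies all
  F T T T  ✗ fails (!y4 || !y3 || y1)
  T F F F  ✗ fails (y3 || y2)
  T F F T  ✗ fails (y2 || !y4)
  T F T F  ✗ fails (y2 || !y3 || !y1)
  T F T T  ✗ fails (y2 || !y4)
  T T F F  ✗ fails (!y2 || y4 || !y1)
  T T F T  ✓ satisfies all
  T T T F  ✗ fails (!y2 || y4 || !y1)
  T T T T  ✓ satisfies all
4 of the 16 rows are models.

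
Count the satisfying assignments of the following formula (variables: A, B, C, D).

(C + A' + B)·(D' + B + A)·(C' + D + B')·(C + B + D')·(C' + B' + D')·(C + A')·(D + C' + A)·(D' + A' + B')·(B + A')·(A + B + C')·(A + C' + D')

3

There are 2^4 = 16 truth assignments over (A, B, C, D).
Check each against the 11 clauses (columns in the order A, B, C, D):
  F F F F  ✓ satisfies all
  F F F T  ✗ fails (D' + B + A)
  F F T F  ✗ fails (D + C' + A)
  F F T T  ✗ fails (D' + B + A)
  F T F F  ✓ satisfies all
  F T F T  ✓ satisfies all
  F T T F  ✗ fails (C' + D + B')
  F T T T  ✗ fails (C' + B' + D')
  T F F F  ✗ fails (C + A' + B)
  T F F T  ✗ fails (C + A' + B)
  T F T F  ✗ fails (B + A')
  T F T T  ✗ fails (B + A')
  T T F F  ✗ fails (C + A')
  T T F T  ✗ fails (C + A')
  T T T F  ✗ fails (C' + D + B')
  T T T T  ✗ fails (C' + B' + D')
3 of the 16 rows are models.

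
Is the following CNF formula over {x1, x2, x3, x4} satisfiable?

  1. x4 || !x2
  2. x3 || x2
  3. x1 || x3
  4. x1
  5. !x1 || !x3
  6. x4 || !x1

Yes

(x1) alone gives x1 = true.
(!x3) alone gives x3 = false.
(x2) alone gives x2 = true.
(x4) alone gives x4 = true.
All clauses are satisfied.
A satisfying assignment: x1 ↦ true; x2 ↦ true; x3 ↦ false; x4 ↦ true.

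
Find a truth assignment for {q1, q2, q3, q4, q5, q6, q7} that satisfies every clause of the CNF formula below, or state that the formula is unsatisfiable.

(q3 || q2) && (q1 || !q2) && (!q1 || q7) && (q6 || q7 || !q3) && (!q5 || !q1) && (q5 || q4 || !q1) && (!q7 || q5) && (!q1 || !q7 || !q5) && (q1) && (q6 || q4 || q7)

Unit clause (q1) forces q1 = true.
Unit clause (q7) forces q7 = true.
Unit clause (!q5) forces q5 = false.
But (q5) is also a unit clause — contradiction.

UNSATISFIABLE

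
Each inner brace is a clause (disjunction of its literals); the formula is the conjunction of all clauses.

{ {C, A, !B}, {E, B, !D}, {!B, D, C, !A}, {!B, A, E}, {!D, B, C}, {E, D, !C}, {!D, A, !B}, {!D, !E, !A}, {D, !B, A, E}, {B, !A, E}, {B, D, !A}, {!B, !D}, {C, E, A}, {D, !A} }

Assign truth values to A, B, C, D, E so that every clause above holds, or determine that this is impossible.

Case B = true:
The clause (!D) is unit, so D = false.
The clause (!A) is unit, so A = false.
The clause (C) is unit, so C = true.
The clause (E) is unit, so E = true.
All clauses are satisfied.

A: false, B: true, C: true, D: false, E: true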